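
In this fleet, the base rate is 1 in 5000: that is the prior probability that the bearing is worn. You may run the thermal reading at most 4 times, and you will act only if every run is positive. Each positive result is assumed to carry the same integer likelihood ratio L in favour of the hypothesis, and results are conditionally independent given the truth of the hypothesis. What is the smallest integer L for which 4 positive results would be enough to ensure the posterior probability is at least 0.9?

15

Prior odds = 0.0002/0.9998 = 1/4999.
Target odds = 0.9/0.1 = 9.
Need L⁴ ≥ 9 ÷ (1/4999) = 44991.
14⁴ = 38416 < 44991 ≤ 50625 = 15⁴, so L = 15.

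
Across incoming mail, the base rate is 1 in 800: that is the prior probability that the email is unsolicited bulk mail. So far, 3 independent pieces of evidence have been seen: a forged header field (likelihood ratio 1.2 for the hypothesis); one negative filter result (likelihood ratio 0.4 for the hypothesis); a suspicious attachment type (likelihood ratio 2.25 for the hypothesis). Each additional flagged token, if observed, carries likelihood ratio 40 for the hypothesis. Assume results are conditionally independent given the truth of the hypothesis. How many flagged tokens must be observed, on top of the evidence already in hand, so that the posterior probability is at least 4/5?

Prior odds = 0.00125/0.99875 = 1/799.
Combined Bayes factor of the evidence already in hand = 1.2 × 0.4 × 2.25 = 1.08.
Odds after that evidence = (1/799) × 1.08 = 27/19975.
Target odds = 0.8/0.2 = 4.
Need 40ⁿ ≥ 4 ÷ (27/19975) = 79900/27.
40² = 1600 falls short of 79900/27 but 40³ = 64000 reaches it, so n = 3.

3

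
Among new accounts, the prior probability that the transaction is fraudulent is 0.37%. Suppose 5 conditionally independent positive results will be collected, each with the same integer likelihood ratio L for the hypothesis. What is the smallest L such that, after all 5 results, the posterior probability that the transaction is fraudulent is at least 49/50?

7

Prior odds = 0.0037/0.9963 = 37/9963.
Target odds = 0.98/0.02 = 49.
Need L⁵ ≥ 49 ÷ (37/9963) = 488187/37.
6⁵ = 7776 < 488187/37 ≤ 16807 = 7⁵, so L = 7.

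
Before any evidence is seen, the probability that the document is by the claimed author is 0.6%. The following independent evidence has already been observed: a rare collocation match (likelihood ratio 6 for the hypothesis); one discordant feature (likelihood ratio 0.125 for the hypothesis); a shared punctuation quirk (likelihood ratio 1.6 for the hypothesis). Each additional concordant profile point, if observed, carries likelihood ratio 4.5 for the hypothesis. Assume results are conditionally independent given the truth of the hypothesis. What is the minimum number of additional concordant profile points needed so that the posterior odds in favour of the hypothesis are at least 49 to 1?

6

Prior odds = 0.006/0.994 = 3/497.
Combined Bayes factor of the evidence already in hand = 6 × 0.125 × 1.6 = 1.2.
Odds after that evidence = (3/497) × 1.2 = 18/2485.
Target odds = 49.
Need 4.5ⁿ ≥ 49 ÷ (18/2485) = 121765/18.
4.5⁵ = 1845.28125 falls short of 121765/18 but 4.5⁶ = 8303.765625 reaches it, so n = 6.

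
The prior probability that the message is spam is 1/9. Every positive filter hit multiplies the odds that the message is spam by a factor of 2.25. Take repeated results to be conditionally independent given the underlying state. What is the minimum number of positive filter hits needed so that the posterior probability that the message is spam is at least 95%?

Prior odds: (1/9) ÷ (8/9) = 0.125.
Likelihood ratio per positive filter hit = 2.25.
Target odds: 0.95 ÷ 0.05 = 19.
Require 2.25ⁿ ≥ 19 ÷ 0.125 = 152.
2.25⁶ = 531441/4096 falls short of 152 but 2.25⁷ = 4782969/16384 reaches it, so n = 7.

7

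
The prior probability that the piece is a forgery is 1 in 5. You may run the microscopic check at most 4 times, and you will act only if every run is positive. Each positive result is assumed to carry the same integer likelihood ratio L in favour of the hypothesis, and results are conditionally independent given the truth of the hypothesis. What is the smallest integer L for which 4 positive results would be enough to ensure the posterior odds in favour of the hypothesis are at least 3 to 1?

Prior odds = 0.2/0.8 = 0.25.
Target odds = 3.
Need L⁴ ≥ 3 ÷ 0.25 = 12.
1⁴ = 1 < 12 ≤ 16 = 2⁴, so L = 2.

2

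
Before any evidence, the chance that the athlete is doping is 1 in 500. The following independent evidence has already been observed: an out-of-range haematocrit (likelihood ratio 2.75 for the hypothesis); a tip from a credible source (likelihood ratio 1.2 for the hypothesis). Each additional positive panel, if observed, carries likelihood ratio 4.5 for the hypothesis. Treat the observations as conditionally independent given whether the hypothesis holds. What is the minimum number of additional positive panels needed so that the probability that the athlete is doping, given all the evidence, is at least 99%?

Prior odds = 0.002/0.998 = 1/499.
Combined Bayes factor of the evidence already in hand = 2.75 × 1.2 = 3.3.
Odds after that evidence = (1/499) × 3.3 = 33/4990.
Target odds = 0.99/0.01 = 99.
Need 4.5ⁿ ≥ 99 ÷ (33/4990) = 14970.
4.5⁶ = 8303.765625 falls short of 14970 but 4.5⁷ = 4782969/128 reaches it, so n = 7.

7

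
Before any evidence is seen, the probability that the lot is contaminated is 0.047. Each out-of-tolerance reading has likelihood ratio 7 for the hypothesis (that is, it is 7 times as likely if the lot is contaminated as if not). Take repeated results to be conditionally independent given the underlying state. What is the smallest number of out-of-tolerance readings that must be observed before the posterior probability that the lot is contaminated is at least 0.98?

Prior odds: 0.047 ÷ 0.953 = 47/953.
Likelihood ratio per out-of-tolerance reading = 7.
Target posterior odds = 0.98/0.02 = 49.
Need (47/953) × 7ⁿ ≥ 49, i.e. 7ⁿ ≥ 46697/47.
7³ = 343 falls short of 46697/47 but 7⁴ = 2401 reaches it, so n = 4.

4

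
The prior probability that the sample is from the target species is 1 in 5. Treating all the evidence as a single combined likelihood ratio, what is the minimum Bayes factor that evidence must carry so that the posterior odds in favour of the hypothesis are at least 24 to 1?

Prior odds = 0.2/0.8 = 0.25.
Target odds = 24.
Required Bayes factor = 24 ÷ 0.25 = 96.

96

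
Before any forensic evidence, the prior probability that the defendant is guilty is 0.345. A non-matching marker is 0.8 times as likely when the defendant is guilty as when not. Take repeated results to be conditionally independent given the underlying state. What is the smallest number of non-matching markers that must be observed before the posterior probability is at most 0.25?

3

Prior odds: 0.345 ÷ 0.655 = 69/131.
Likelihood ratio per non-matching marker = 0.8.
Target odds: 0.25 ÷ 0.75 = 1/3.
Require 0.8ⁿ ≤ 1/3 ÷ (69/131) = 131/207.
0.8² = 0.64 is still above 131/207 but 0.8³ = 0.512 is at or below it, so n = 3.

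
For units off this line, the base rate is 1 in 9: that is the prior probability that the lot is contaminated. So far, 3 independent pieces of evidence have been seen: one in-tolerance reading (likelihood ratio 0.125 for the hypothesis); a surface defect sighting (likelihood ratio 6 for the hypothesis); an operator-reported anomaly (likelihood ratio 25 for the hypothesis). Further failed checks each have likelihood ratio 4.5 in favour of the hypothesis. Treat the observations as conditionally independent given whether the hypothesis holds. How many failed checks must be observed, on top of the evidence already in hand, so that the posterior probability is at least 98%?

Prior odds = (1/9)/(8/9) = 0.125.
Combined Bayes factor of the evidence already in hand = 0.125 × 6 × 25 = 18.75.
Odds after that evidence = 0.125 × 18.75 = 2.34375.
Target odds = 0.98/0.02 = 49.
Need 4.5ⁿ ≥ 49 ÷ 2.34375 = 1568/75.
4.5² = 20.25 falls short of 1568/75 but 4.5³ = 91.125 reaches it, so n = 3.

3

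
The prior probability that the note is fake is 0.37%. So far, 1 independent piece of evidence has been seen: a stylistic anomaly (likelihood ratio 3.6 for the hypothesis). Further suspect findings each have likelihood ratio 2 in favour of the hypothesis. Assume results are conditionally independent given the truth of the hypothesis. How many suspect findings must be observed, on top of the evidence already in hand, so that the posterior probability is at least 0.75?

Prior odds = 0.0037/0.9963 = 37/9963.
Bayes factor of the evidence already in hand = 3.6.
Odds after that evidence = (37/9963) × 3.6 = 74/5535.
Target odds = 0.75/0.25 = 3.
Need 2ⁿ ≥ 3 ÷ (74/5535) = 16605/74.
2⁷ = 128 falls short of 16605/74 but 2⁸ = 256 reaches it, so n = 8.

8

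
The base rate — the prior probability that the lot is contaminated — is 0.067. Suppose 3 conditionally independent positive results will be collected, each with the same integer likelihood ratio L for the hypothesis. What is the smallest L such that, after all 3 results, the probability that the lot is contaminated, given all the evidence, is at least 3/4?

4

Prior odds = 0.067/0.933 = 67/933.
Target odds = 0.75/0.25 = 3.
Need L³ ≥ 3 ÷ (67/933) = 2799/67.
3³ = 27 < 2799/67 ≤ 64 = 4³, so L = 4.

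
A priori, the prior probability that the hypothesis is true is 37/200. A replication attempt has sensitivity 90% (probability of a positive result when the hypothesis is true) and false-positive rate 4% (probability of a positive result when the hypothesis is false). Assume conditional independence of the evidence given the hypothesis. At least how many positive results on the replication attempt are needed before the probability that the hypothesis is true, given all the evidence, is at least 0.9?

2

Prior odds: 0.185 ÷ 0.815 = 37/163.
Likelihood ratio of a positive result = 0.9/0.04 = 22.5.
Target posterior odds = 0.9/0.1 = 9.
Need (37/163) × 22.5ⁿ ≥ 9, i.e. 22.5ⁿ ≥ 1467/37.
22.5¹ = 22.5 falls short of 1467/37 but 22.5² = 506.25 reaches it, so n = 2.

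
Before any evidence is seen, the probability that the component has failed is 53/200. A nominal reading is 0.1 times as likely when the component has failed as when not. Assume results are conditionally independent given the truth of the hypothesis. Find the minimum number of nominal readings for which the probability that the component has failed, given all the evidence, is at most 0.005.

2

Prior odds = 0.265/0.735 = 53/147.
Likelihood ratio per nominal reading = 0.1.
Target odds: 0.005 ÷ 0.995 = 1/199.
Need (53/147) × 0.1ⁿ ≤ 1/199, i.e. 0.1ⁿ ≤ 147/10547.
0.1¹ = 0.1 is still above 147/10547 but 0.1² = 0.01 is at or below it, so n = 2.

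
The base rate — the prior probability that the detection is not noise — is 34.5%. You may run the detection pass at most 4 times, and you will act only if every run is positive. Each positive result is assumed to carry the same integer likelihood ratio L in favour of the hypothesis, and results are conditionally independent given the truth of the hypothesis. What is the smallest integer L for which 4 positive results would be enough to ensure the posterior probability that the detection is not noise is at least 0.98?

4

Prior odds = 0.345/0.655 = 69/131.
Target odds = 0.98/0.02 = 49.
Need L⁴ ≥ 49 ÷ (69/131) = 6419/69.
3⁴ = 81 < 6419/69 ≤ 256 = 4⁴, so L = 4.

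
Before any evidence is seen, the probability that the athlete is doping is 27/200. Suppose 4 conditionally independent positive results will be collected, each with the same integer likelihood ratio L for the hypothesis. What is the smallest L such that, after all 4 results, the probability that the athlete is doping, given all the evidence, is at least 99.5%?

Prior odds = 0.135/0.865 = 27/173.
Target odds = 0.995/0.005 = 199.
Need L⁴ ≥ 199 ÷ (27/173) = 34427/27.
5⁴ = 625 < 34427/27 ≤ 1296 = 6⁴, so L = 6.

6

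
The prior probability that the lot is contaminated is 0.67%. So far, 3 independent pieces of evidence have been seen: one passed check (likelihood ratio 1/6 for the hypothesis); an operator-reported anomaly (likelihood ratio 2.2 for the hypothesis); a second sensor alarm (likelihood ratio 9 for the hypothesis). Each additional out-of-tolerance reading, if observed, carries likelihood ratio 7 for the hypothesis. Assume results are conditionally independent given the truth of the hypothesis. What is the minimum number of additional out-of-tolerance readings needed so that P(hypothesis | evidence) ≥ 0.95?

Prior odds = 0.0067/0.9933 = 67/9933.
Combined Bayes factor of the evidence already in hand = (1/6) × 2.2 × 9 = 3.3.
Odds after that evidence = (67/9933) × 3.3 = 67/3010.
Target odds = 0.95/0.05 = 19.
Need 7ⁿ ≥ 19 ÷ (67/3010) = 57190/67.
7³ = 343 falls short of 57190/67 but 7⁴ = 2401 reaches it, so n = 4.

4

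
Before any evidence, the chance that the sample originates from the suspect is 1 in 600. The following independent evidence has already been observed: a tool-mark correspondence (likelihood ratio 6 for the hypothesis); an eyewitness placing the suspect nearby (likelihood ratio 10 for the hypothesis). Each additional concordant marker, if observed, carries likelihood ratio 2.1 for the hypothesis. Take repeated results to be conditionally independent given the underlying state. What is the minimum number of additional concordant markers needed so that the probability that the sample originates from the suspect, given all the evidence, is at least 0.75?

5

Prior odds = (1/600)/(599/600) = 1/599.
Combined Bayes factor of the evidence already in hand = 6 × 10 = 60.
Odds after that evidence = (1/599) × 60 = 60/599.
Target odds = 0.75/0.25 = 3.
Need 2.1ⁿ ≥ 3 ÷ (60/599) = 29.95.
2.1⁴ = 19.4481 falls short of 29.95 but 2.1⁵ = 4084101/100000 reaches it, so n = 5.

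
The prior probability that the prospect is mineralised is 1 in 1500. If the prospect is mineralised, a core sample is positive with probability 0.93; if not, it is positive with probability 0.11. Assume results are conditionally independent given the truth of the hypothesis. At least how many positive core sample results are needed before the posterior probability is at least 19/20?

Prior odds: (1/1500) ÷ (1499/1500) = 1/1499.
Likelihood ratio of a positive = 0.93/0.11 = 93/11.
Target posterior odds = 0.95/0.05 = 19.
Require (93/11)ⁿ ≥ 19 ÷ (1/1499) = 28481.
(93/11)⁴ = 74805201/14641 falls short of 28481 but (93/11)⁵ ≈43196.8 reaches it, so n = 5.

5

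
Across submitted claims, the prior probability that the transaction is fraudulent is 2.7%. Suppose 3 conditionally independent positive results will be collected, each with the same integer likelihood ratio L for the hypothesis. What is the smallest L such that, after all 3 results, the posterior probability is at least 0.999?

Prior odds = 0.027/0.973 = 27/973.
Target odds = 0.999/0.001 = 999.
Need L³ ≥ 999 ÷ (27/973) = 36001.
33³ = 35937 < 36001 ≤ 39304 = 34³, so L = 34.

34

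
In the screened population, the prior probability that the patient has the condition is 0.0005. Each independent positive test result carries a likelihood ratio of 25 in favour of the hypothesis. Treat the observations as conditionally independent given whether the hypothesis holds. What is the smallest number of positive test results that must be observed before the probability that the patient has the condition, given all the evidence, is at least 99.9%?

Prior odds: 0.0005 ÷ 0.9995 = 1/1999.
Likelihood ratio per positive test result = 25.
Target posterior odds = 0.999/0.001 = 999.
Need (1/1999) × 25ⁿ ≥ 999, i.e. 25ⁿ ≥ 1997001.
25⁴ = 390625 falls short of 1997001 but 25⁵ = 9765625 reaches it, so n = 5.

5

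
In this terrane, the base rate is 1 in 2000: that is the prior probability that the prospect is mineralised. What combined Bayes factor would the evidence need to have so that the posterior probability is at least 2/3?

Prior odds = 0.0005/0.9995 = 1/1999.
Target odds = (2/3)/(1/3) = 2.
Required Bayes factor = 2 ÷ (1/1999) = 3998.

3998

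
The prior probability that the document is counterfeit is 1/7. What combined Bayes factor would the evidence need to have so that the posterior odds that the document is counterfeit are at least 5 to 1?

30

Prior odds = (1/7)/(6/7) = 1/6.
Target odds = 5.
Required Bayes factor = 5 ÷ (1/6) = 30.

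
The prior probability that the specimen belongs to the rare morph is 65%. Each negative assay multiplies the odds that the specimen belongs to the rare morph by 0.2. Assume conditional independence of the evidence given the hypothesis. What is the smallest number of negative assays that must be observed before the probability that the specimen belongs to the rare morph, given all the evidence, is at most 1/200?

4

Prior odds = 0.65/0.35 = 13/7.
Likelihood ratio per negative assay = 0.2.
Target posterior odds = 0.005/0.995 = 1/199.
Require 0.2ⁿ ≤ 1/199 ÷ (13/7) = 7/2587.
0.2³ = 0.008 is still above 7/2587 but 0.2⁴ = 0.0016 is at or below it, so n = 4.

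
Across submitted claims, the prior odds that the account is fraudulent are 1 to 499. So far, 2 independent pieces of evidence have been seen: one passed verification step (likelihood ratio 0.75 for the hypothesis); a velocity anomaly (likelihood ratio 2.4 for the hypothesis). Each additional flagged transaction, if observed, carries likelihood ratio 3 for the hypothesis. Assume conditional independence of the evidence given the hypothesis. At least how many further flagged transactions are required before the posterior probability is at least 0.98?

9

Prior odds = 1/499.
Combined Bayes factor of the evidence already in hand = 0.75 × 2.4 = 1.8.
Odds after that evidence = (1/499) × 1.8 = 9/2495.
Target odds = 0.98/0.02 = 49.
Need 3ⁿ ≥ 49 ÷ (9/2495) = 122255/9.
3⁸ = 6561 falls short of 122255/9 but 3⁹ = 19683 reaches it, so n = 9.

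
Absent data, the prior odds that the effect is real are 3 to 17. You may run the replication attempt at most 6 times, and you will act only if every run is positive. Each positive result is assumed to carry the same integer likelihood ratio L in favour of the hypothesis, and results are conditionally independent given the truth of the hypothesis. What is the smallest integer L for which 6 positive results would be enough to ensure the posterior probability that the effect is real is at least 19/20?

Prior odds = 3/17.
Target odds = 0.95/0.05 = 19.
Need L⁶ ≥ 19 ÷ (3/17) = 323/3.
2⁶ = 64 < 323/3 ≤ 729 = 3⁶, so L = 3.

3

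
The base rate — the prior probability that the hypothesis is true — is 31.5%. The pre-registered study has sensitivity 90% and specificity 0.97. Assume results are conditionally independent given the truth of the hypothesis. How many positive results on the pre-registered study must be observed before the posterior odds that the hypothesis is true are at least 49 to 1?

2

Prior odds: 0.315 ÷ 0.685 = 63/137.
False-positive rate = 1 − 0.97 = 0.03; likelihood ratio of a positive = 0.9/0.03 = 30.
Target odds = 49.
Need (63/137) × 30ⁿ ≥ 49, i.e. 30ⁿ ≥ 959/9.
30¹ = 30 falls short of 959/9 but 30² = 900 reaches it, so n = 2.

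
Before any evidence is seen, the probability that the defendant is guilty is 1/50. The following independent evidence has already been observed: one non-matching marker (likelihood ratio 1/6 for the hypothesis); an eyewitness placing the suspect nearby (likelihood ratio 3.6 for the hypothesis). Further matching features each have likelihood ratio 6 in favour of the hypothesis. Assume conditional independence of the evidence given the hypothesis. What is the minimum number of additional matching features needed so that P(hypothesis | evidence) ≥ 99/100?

Prior odds = 0.02/0.98 = 1/49.
Combined Bayes factor of the evidence already in hand = (1/6) × 3.6 = 0.6.
Odds after that evidence = (1/49) × 0.6 = 3/245.
Target odds = 0.99/0.01 = 99.
Need 6ⁿ ≥ 99 ÷ (3/245) = 8085.
6⁵ = 7776 falls short of 8085 but 6⁶ = 46656 reaches it, so n = 6.

6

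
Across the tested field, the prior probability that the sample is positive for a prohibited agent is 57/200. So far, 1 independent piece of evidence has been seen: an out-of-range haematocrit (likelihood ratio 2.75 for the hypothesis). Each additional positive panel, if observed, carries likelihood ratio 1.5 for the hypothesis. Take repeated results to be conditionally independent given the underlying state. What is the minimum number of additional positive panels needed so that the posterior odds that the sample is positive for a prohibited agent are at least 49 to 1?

Prior odds = 0.285/0.715 = 57/143.
Bayes factor of the evidence already in hand = 2.75.
Odds after that evidence = (57/143) × 2.75 = 57/52.
Target odds = 49.
Need 1.5ⁿ ≥ 49 ÷ (57/52) = 2548/57.
1.5⁹ = 19683/512 falls short of 2548/57 but 1.5¹⁰ = 59049/1024 reaches it, so n = 10.

10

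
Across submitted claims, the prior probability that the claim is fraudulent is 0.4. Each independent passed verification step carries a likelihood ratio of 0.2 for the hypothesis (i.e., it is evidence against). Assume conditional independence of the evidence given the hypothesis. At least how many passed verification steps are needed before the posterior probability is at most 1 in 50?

3

Prior odds = 0.4/0.6 = 2/3.
Likelihood ratio per passed verification step = 0.2.
Target posterior odds = 0.02/0.98 = 1/49.
Require 0.2ⁿ ≤ 1/49 ÷ (2/3) = 3/98.
0.2² = 0.04 is still above 3/98 but 0.2³ = 0.008 is at or below it, so n = 3.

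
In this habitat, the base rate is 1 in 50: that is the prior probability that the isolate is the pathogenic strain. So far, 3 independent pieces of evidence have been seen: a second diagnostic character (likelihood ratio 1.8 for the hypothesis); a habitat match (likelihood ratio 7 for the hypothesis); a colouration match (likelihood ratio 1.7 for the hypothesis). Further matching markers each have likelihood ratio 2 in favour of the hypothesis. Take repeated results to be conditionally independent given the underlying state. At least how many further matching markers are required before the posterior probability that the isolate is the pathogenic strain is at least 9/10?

5

Prior odds = 0.02/0.98 = 1/49.
Combined Bayes factor of the evidence already in hand = 1.8 × 7 × 1.7 = 21.42.
Odds after that evidence = (1/49) × 21.42 = 153/350.
Target odds = 0.9/0.1 = 9.
Need 2ⁿ ≥ 9 ÷ (153/350) = 350/17.
2⁴ = 16 falls short of 350/17 but 2⁵ = 32 reaches it, so n = 5.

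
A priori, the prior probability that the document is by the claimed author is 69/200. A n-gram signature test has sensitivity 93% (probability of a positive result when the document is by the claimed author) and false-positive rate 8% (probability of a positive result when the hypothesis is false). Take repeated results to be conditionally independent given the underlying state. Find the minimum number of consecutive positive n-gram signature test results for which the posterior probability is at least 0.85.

1

Prior odds = 0.345/0.655 = 69/131.
Likelihood ratio of a positive result = 0.93/0.08 = 11.625.
Target posterior odds = 0.85/0.15 = 17/3.
Need (69/131) × 11.625ⁿ ≥ 17/3, i.e. 11.625ⁿ ≥ 2227/207.
11.625¹ = 11.625, which meets the required 2227/207; so n = 1.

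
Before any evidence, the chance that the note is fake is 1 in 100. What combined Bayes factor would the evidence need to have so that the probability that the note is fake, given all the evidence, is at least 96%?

Prior odds = 0.01/0.99 = 1/99.
Target odds = 0.96/0.04 = 24.
Required Bayes factor = 24 ÷ (1/99) = 2376.

2376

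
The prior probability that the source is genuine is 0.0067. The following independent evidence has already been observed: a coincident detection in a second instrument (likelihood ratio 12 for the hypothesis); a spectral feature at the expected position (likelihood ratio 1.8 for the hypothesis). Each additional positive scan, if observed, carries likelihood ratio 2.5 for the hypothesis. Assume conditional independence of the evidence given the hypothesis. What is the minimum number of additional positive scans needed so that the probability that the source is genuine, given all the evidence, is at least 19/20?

6

Prior odds = 0.0067/0.9933 = 67/9933.
Combined Bayes factor of the evidence already in hand = 12 × 1.8 = 21.6.
Odds after that evidence = (67/9933) × 21.6 = 2412/16555.
Target odds = 0.95/0.05 = 19.
Need 2.5ⁿ ≥ 19 ÷ (2412/16555) = 314545/2412.
2.5⁵ = 97.65625 falls short of 314545/2412 but 2.5⁶ = 244.140625 reaches it, so n = 6.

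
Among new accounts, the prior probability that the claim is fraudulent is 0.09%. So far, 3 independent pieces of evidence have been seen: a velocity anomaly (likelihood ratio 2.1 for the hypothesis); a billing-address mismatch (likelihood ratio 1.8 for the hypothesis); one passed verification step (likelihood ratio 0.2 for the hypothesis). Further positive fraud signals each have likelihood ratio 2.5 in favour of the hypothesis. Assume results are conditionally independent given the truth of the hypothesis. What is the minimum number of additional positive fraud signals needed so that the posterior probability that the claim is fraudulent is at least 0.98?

13

Prior odds = 0.0009/0.9991 = 9/9991.
Combined Bayes factor of the evidence already in hand = 2.1 × 1.8 × 0.2 = 0.756.
Odds after that evidence = (9/9991) × 0.756 = 1701/2497750.
Target odds = 0.98/0.02 = 49.
Need 2.5ⁿ ≥ 49 ÷ (1701/2497750) = 17484250/243.
2.5¹² = 244140625/4096 falls short of 17484250/243 but 2.5¹³ ≈149012 reaches it, so n = 13.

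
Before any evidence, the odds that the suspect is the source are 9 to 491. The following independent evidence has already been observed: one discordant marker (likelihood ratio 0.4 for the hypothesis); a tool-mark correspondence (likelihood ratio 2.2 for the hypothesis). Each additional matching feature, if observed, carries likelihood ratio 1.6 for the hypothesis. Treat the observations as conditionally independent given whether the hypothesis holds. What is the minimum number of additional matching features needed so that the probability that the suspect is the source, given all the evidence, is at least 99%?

19

Prior odds = 9/491.
Combined Bayes factor of the evidence already in hand = 0.4 × 2.2 = 0.88.
Odds after that evidence = (9/491) × 0.88 = 198/12275.
Target odds = 0.99/0.01 = 99.
Need 1.6ⁿ ≥ 99 ÷ (198/12275) = 6137.5.
1.6¹⁸ ≈4722.37 falls short of 6137.5 but 1.6¹⁹ ≈7555.79 reaches it, so n = 19.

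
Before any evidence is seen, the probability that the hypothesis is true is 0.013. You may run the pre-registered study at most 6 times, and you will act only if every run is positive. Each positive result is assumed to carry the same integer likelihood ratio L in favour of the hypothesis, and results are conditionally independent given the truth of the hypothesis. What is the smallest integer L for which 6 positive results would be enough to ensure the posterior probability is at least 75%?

Prior odds = 0.013/0.987 = 13/987.
Target odds = 0.75/0.25 = 3.
Need L⁶ ≥ 3 ÷ (13/987) = 2961/13.
2⁶ = 64 < 2961/13 ≤ 729 = 3⁶, so L = 3.

3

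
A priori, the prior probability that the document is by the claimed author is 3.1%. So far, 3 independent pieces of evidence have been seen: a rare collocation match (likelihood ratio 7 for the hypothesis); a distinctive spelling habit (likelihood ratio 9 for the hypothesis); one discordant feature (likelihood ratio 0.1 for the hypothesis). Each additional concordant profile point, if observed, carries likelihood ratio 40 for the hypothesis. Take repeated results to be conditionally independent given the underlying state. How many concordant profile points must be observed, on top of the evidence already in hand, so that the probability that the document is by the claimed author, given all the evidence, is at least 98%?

2

Prior odds = 0.031/0.969 = 31/969.
Combined Bayes factor of the evidence already in hand = 7 × 9 × 0.1 = 6.3.
Odds after that evidence = (31/969) × 6.3 = 651/3230.
Target odds = 0.98/0.02 = 49.
Need 40ⁿ ≥ 49 ÷ (651/3230) = 22610/93.
40¹ = 40 falls short of 22610/93 but 40² = 1600 reaches it, so n = 2.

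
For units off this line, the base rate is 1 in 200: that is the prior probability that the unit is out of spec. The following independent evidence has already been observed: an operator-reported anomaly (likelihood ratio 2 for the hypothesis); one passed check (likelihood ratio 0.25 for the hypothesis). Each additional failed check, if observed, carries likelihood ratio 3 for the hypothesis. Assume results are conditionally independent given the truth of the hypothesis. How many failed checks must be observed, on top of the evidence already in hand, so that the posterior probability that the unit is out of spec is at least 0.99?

Prior odds = 0.005/0.995 = 1/199.
Combined Bayes factor of the evidence already in hand = 2 × 0.25 = 0.5.
Odds after that evidence = (1/199) × 0.5 = 1/398.
Target odds = 0.99/0.01 = 99.
Need 3ⁿ ≥ 99 ÷ (1/398) = 39402.
3⁹ = 19683 falls short of 39402 but 3¹⁰ = 59049 reaches it, so n = 10.

10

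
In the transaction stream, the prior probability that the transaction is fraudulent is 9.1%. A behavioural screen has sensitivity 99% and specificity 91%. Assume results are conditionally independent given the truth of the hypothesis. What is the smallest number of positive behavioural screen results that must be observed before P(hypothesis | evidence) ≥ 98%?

3

Prior odds: 0.091 ÷ 0.909 = 91/909.
False-positive rate = 1 − 0.91 = 0.09; likelihood ratio of a positive = 0.99/0.09 = 11.
Target odds: 0.98 ÷ 0.02 = 49.
Require 11ⁿ ≥ 49 ÷ (91/909) = 6363/13.
11² = 121 falls short of 6363/13 but 11³ = 1331 reaches it, so n = 3.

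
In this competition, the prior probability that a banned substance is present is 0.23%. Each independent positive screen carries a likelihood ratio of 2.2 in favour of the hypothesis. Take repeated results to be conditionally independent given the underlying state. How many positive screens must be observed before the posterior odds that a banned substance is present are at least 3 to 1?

Prior odds = 0.0023/0.9977 = 23/9977.
Likelihood ratio per positive screen = 2.2.
Target odds = 3.
Need (23/9977) × 2.2ⁿ ≥ 3, i.e. 2.2ⁿ ≥ 29931/23.
2.2⁹ ≈1207.27 falls short of 29931/23 but 2.2¹⁰ ≈2655.99 reaches it, so n = 10.

10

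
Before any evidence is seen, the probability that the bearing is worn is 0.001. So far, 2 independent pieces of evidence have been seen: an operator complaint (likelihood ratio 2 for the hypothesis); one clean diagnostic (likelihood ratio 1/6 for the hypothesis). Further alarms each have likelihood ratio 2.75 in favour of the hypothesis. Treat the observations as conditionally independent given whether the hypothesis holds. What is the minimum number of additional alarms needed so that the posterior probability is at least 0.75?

Prior odds = 0.001/0.999 = 1/999.
Combined Bayes factor of the evidence already in hand = 2 × (1/6) = 1/3.
Odds after that evidence = (1/999) × 1/3 = 1/2997.
Target odds = 0.75/0.25 = 3.
Need 2.75ⁿ ≥ 3 ÷ (1/2997) = 8991.
2.75⁸ = 214358881/65536 falls short of 8991 but 2.75⁹ ≈8994.86 reaches it, so n = 9.

9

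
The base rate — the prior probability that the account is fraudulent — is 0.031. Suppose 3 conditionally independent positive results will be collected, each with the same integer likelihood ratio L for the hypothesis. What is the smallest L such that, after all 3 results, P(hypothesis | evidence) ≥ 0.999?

32

Prior odds = 0.031/0.969 = 31/969.
Target odds = 0.999/0.001 = 999.
Need L³ ≥ 999 ÷ (31/969) = 968031/31.
31³ = 29791 < 968031/31 ≤ 32768 = 32³, so L = 32.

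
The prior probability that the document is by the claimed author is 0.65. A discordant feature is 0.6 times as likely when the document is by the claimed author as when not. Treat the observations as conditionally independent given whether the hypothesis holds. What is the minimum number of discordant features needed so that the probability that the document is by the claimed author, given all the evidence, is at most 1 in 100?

Prior odds: 0.65 ÷ 0.35 = 13/7.
Likelihood ratio per discordant feature = 0.6.
Target posterior odds = 0.01/0.99 = 1/99.
Require 0.6ⁿ ≤ 1/99 ÷ (13/7) = 7/1287.
0.6¹⁰ = 59049/9765625 is still above 7/1287 but 0.6¹¹ = 177147/48828125 is at or below it, so n = 11.

11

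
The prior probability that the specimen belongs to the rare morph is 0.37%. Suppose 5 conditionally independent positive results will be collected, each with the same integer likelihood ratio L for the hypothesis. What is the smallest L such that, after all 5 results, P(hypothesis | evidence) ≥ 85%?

Prior odds = 0.0037/0.9963 = 37/9963.
Target odds = 0.85/0.15 = 17/3.
Need L⁵ ≥ 17/3 ÷ (37/9963) = 56457/37.
4⁵ = 1024 < 56457/37 ≤ 3125 = 5⁵, so L = 5.

5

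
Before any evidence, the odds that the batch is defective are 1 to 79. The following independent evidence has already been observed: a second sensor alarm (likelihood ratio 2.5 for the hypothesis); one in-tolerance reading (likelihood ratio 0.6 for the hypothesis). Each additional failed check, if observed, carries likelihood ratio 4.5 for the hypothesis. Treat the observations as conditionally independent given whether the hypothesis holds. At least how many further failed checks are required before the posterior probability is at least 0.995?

Prior odds = 1/79.
Combined Bayes factor of the evidence already in hand = 2.5 × 0.6 = 1.5.
Odds after that evidence = (1/79) × 1.5 = 3/158.
Target odds = 0.995/0.005 = 199.
Need 4.5ⁿ ≥ 199 ÷ (3/158) = 31442/3.
4.5⁶ = 8303.765625 falls short of 31442/3 but 4.5⁷ = 4782969/128 reaches it, so n = 7.

7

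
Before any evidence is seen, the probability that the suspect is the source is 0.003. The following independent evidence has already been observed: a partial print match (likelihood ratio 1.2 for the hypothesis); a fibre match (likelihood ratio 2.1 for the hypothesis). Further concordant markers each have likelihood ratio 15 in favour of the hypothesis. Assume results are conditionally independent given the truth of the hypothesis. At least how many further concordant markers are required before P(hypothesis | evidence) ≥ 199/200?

4

Prior odds = 0.003/0.997 = 3/997.
Combined Bayes factor of the evidence already in hand = 1.2 × 2.1 = 2.52.
Odds after that evidence = (3/997) × 2.52 = 189/24925.
Target odds = 0.995/0.005 = 199.
Need 15ⁿ ≥ 199 ÷ (189/24925) = 4960075/189.
15³ = 3375 falls short of 4960075/189 but 15⁴ = 50625 reaches it, so n = 4.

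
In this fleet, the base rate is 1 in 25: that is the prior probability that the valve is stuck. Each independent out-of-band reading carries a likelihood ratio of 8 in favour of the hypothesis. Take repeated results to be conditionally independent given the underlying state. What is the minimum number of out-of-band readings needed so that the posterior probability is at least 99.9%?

Prior odds = 0.04/0.96 = 1/24.
Likelihood ratio per out-of-band reading = 8.
Target odds: 0.999 ÷ 0.001 = 999.
Need (1/24) × 8ⁿ ≥ 999, i.e. 8ⁿ ≥ 23976.
8⁴ = 4096 falls short of 23976 but 8⁵ = 32768 reaches it, so n = 5.

5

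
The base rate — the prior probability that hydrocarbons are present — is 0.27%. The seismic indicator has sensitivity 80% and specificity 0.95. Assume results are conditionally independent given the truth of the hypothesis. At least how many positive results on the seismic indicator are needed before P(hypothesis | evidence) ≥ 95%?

4

Prior odds = 0.0027/0.9973 = 27/9973.
False-positive rate = 1 − 0.95 = 0.05; likelihood ratio of a positive = 0.8/0.05 = 16.
Target odds: 0.95 ÷ 0.05 = 19.
Require 16ⁿ ≥ 19 ÷ (27/9973) = 189487/27.
16³ = 4096 falls short of 189487/27 but 16⁴ = 65536 reaches it, so n = 4.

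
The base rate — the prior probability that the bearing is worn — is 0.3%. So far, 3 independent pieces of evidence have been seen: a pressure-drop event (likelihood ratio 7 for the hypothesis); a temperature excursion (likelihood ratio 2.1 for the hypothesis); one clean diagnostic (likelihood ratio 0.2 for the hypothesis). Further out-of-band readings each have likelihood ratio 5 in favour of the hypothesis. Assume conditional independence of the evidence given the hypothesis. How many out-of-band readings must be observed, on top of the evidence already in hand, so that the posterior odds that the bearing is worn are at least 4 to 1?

Prior odds = 0.003/0.997 = 3/997.
Combined Bayes factor of the evidence already in hand = 7 × 2.1 × 0.2 = 2.94.
Odds after that evidence = (3/997) × 2.94 = 441/49850.
Target odds = 4.
Need 5ⁿ ≥ 4 ÷ (441/49850) = 199400/441.
5³ = 125 falls short of 199400/441 but 5⁴ = 625 reaches it, so n = 4.

4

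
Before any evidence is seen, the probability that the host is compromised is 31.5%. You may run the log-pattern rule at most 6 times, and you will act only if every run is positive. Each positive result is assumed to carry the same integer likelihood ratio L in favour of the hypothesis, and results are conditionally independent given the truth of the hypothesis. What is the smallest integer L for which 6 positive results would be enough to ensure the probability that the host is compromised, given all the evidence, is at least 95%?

2

Prior odds = 0.315/0.685 = 63/137.
Target odds = 0.95/0.05 = 19.
Need L⁶ ≥ 19 ÷ (63/137) = 2603/63.
1⁶ = 1 < 2603/63 ≤ 64 = 2⁶, so L = 2.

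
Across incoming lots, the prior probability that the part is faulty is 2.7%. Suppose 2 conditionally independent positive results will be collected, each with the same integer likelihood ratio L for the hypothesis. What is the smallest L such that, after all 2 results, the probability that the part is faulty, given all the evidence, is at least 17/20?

15

Prior odds = 0.027/0.973 = 27/973.
Target odds = 0.85/0.15 = 17/3.
Need L² ≥ 17/3 ÷ (27/973) = 16541/81.
14² = 196 < 16541/81 ≤ 225 = 15², so L = 15.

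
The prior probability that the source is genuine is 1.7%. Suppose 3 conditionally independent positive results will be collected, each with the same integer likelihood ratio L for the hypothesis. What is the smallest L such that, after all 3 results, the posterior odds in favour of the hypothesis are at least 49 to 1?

15

Prior odds = 0.017/0.983 = 17/983.
Target odds = 49.
Need L³ ≥ 49 ÷ (17/983) = 48167/17.
14³ = 2744 < 48167/17 ≤ 3375 = 15³, so L = 15.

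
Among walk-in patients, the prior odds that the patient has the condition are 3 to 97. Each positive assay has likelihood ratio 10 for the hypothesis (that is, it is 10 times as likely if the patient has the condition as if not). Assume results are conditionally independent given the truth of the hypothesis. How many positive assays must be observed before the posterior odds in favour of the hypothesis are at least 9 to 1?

3

Prior odds = 3/97.
Likelihood ratio per positive assay = 10.
Target odds = 9.
Need (3/97) × 10ⁿ ≥ 9, i.e. 10ⁿ ≥ 291.
10² = 100 falls short of 291 but 10³ = 1000 reaches it, so n = 3.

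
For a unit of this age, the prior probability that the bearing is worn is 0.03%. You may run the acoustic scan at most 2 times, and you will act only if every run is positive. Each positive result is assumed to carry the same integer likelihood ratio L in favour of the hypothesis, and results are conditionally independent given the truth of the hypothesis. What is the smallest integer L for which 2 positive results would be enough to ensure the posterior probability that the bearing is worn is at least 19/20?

252

Prior odds = 0.0003/0.9997 = 3/9997.
Target odds = 0.95/0.05 = 19.
Need L² ≥ 19 ÷ (3/9997) = 189943/3.
251² = 63001 < 189943/3 ≤ 63504 = 252², so L = 252.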